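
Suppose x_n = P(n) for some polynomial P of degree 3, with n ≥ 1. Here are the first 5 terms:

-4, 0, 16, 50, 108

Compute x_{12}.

1690

1st diffs: 4, 16, 34, 58.
2nd diffs: 12, 18, 24.
3rd diffs: 6, 6 (constant).
Newton forward-difference form: x_n = -4 + 4·C(n-1,1) + 12·C(n-1,2) + 6·C(n-1,3).
At n = 12: n-1 = 11, so x_{12} = -4 + 44 + 660 + 990 = 1690.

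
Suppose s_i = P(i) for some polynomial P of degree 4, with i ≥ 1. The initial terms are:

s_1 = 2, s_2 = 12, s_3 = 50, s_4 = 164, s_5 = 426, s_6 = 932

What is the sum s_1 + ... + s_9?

1st diffs: 10, 38, 114, 262, 506.
2nd diffs: 28, 76, 148, 244.
3rd diffs: 48, 72, 96.
4th diffs: 24, 24 (constant).
So s_i = i^4 - 2i^3 + i^2 + 6i - 4.
Continuing: 1802, 3180, 5234.
Summing i = 1..9 (9 terms) gives 11802.

11802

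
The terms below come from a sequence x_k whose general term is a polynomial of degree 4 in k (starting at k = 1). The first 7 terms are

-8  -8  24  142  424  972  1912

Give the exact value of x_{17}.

1st diffs: 0, 32, 118, 282, 548, 940.
2nd diffs: 32, 86, 164, 266, 392.
3rd diffs: 54, 78, 102, 126.
4th diffs: 24, 24, 24 (constant).
So x_k = k^4 - k^3 - 3k^2 + k - 6.
Evaluating at k = 17 gives x_{17} = 77752.

77752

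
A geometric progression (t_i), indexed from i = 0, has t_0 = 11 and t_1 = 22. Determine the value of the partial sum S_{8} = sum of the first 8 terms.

2805

Common ratio r = 2.
t_i = 11·2^(i-0).
S = 11·(2^8 - 1)/(2 - 1) = 11·(256 - 1)/(1) = 2805.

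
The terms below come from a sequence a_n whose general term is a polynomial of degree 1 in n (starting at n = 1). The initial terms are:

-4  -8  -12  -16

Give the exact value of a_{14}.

-56

1st diffs: -4, -4, -4 (constant).
So a_n = -4n.
Evaluating at n = 14 gives a_{14} = -56.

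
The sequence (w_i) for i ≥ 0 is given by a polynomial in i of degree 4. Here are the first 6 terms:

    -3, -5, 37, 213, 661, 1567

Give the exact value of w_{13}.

63463

1st diffs: -2, 42, 176, 448, 906.
2nd diffs: 44, 134, 272, 458.
3rd diffs: 90, 138, 186.
4th diffs: 48, 48 (constant).
So w_i = 2i^4 + 3i^3 - i^2 - 6i - 3.
Evaluating at i = 13 gives w_{13} = 63463.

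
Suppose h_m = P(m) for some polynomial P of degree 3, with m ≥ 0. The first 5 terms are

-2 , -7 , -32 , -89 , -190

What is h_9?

-1775

1st diffs: -5, -25, -57, -101.
2nd diffs: -20, -32, -44.
3rd diffs: -12, -12 (constant).
Newton forward-difference form: h_m = -2 + (-5)·C(m,1) + (-20)·C(m,2) + (-12)·C(m,3).
At m = 9: m = 9, so h_9 = -2 - 45 - 720 - 1008 = -1775.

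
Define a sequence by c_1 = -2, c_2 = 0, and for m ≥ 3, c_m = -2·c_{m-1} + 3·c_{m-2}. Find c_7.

-366

Compute successive terms:
c_3 = -6  c_4 = 12  c_5 = -42  c_6 = 120  c_7 = -366.
(Characteristic roots are 1 and -3.)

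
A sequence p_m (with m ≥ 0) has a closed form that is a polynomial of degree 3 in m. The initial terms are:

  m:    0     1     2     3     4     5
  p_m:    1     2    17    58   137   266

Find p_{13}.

4538

1st diffs: 1, 15, 41, 79, 129.
2nd diffs: 14, 26, 38, 50.
3rd diffs: 12, 12, 12 (constant).
Newton forward-difference form: p_m = 1 + 1·C(m,1) + 14·C(m,2) + 12·C(m,3).
At m = 13: m = 13, so p_{13} = 1 + 13 + 1092 + 3432 = 4538.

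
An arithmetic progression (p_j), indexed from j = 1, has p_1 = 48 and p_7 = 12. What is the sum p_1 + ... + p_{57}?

-6840

Common difference d = (12 - 48) / (7 - 1) = -6.
p_j = 48 + (j - 1)·(-6).
p_{57} = -288; S = 57·(48 + (-288))/2 = -6840.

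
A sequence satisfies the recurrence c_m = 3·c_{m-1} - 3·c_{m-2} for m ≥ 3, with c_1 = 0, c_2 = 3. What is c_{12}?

Iterate the recurrence:
c_3 = 9, c_4 = 18, c_5 = 27, c_6 = 27, c_7 = 0, c_8 = -81, c_9 = -243, c_{10} = -486, c_{11} = -729, c_{12} = -729.

-729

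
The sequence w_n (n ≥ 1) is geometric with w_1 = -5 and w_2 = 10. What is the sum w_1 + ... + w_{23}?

-13981015

Common ratio r = -2.
w_n = (-5)·(-2)^(n-1).
S = (-5)·((-2)^23 - 1)/(-2 - 1) = (-5)·(-8388608 - 1)/(-3) = -13981015.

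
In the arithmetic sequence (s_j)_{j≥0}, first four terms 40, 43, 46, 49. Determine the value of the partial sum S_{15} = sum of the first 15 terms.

915

Common difference d = 3.
s_j = 40 + (j - 0)·3.
s_{14} = 82; S = 15·(40 + 82)/2 = 915.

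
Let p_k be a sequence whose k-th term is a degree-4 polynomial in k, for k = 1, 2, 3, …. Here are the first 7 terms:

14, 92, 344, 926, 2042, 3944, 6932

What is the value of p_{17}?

196862

1st diffs: 78, 252, 582, 1116, 1902, 2988.
2nd diffs: 174, 330, 534, 786, 1086.
3rd diffs: 156, 204, 252, 300.
4th diffs: 48, 48, 48 (constant).
Newton forward-difference form: p_k = 14 + 78·C(k-1,1) + 174·C(k-1,2) + 156·C(k-1,3) + 48·C(k-1,4).
At k = 17: k-1 = 16, so p_{17} = 14 + 1248 + 20880 + 87360 + 87360 = 196862.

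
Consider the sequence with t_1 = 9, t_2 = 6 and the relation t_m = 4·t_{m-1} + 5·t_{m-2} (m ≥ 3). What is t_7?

39069

t_3 = 69  t_4 = 306  t_5 = 1569  t_6 = 7806  t_7 = 39069.
(Characteristic roots are 5 and -1.)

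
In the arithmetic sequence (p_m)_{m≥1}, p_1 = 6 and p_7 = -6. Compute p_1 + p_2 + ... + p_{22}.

Common difference d = (-6 - 6) / (7 - 1) = -2.
p_m = 6 + (m - 1)·(-2).
p_{22} = -36; S = 22·(6 + (-36))/2 = -330.

-330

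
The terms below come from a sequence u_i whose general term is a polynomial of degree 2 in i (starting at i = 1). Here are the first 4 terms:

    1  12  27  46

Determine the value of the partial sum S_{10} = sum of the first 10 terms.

1st diffs: 11, 15, 19.
2nd diffs: 4, 4 (constant).
Newton forward-difference form: u_i = 1 + 11·C(i-1,1) + 4·C(i-1,2).
Continuing: …, 69, 96, 127, 162, …, u_{10} = 244.
Summing i = 1..10 (10 terms) gives 985.

985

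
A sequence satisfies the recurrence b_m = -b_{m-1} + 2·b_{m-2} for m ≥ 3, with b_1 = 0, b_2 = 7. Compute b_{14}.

b_3 = -7;  b_4 = 21;  b_5 = -35;  …;  b_{11} = -2387;  b_{12} = 4781;  b_{13} = -9555;  b_{14} = 19117.
(Characteristic roots are 1 and -2.)

19117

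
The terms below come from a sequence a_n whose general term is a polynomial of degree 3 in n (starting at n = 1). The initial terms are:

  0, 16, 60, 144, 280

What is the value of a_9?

1584

1st diffs: 16, 44, 84, 136.
2nd diffs: 28, 40, 52.
3rd diffs: 12, 12 (constant).
Newton forward-difference form: a_n = 16·C(n-1,1) + 28·C(n-1,2) + 12·C(n-1,3).
At n = 9: n-1 = 8, so a_9 = 128 + 784 + 672 = 1584.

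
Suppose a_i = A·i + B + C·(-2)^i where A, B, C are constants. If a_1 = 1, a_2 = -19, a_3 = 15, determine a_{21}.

6291411

The three given values yield: A + B - 2C = 1; 2A + B + 4C = -19; 3A + B - 8C = 15.
Subtracting the first from the second: A + 6C = -20.
Subtracting the second from the third: A - 12C = 34.
Solving: C = -3, A = -2, then B = -3.
Hence a_{21} = -2·21 + (-3) + (-3)·(-2097152) = 6291411.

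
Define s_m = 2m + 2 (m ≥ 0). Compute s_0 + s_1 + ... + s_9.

110

Over m = 0..9: Σm = 45.
Total = (2)·45 + (2)·10 = 110.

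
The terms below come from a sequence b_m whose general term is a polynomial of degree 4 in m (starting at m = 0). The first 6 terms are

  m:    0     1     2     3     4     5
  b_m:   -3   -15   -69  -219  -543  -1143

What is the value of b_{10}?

-13533

1st diffs: -12, -54, -150, -324, -600.
2nd diffs: -42, -96, -174, -276.
3rd diffs: -54, -78, -102.
4th diffs: -24, -24 (constant).
Newton forward-difference form: b_m = -3 + (-12)·C(m,1) + (-42)·C(m,2) + (-54)·C(m,3) + (-24)·C(m,4).
At m = 10: m = 10, so b_{10} = -3 - 120 - 1890 - 6480 - 5040 = -13533.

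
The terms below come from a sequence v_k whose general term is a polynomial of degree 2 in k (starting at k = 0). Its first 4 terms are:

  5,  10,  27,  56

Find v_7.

292

1st diffs: 5, 17, 29.
2nd diffs: 12, 12 (constant).
Newton forward-difference form: v_k = 5 + 5·C(k,1) + 12·C(k,2).
At k = 7: k = 7, so v_7 = 5 + 35 + 252 = 292.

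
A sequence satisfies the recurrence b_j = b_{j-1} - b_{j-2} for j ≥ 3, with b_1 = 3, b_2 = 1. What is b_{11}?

Iterate the recurrence:
b_3 = -2; b_4 = -3; b_5 = -1; b_6 = 2; b_7 = 3; b_8 = 1; b_9 = -2; b_{10} = -3; b_{11} = -1.

-1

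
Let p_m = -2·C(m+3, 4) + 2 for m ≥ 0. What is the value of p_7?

C(10, 4) = 210, so p_7 = -418.

-418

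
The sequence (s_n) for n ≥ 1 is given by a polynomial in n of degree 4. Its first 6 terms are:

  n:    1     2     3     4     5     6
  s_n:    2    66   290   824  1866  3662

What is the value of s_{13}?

68090

1st diffs: 64, 224, 534, 1042, 1796.
2nd diffs: 160, 310, 508, 754.
3rd diffs: 150, 198, 246.
4th diffs: 48, 48 (constant).
Newton forward-difference form: s_n = 2 + 64·C(n-1,1) + 160·C(n-1,2) + 150·C(n-1,3) + 48·C(n-1,4).
At n = 13: n-1 = 12, so s_{13} = 2 + 768 + 10560 + 33000 + 23760 = 68090.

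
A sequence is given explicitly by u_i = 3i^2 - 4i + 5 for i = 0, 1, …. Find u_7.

124

u_7 = 3·7^2 - 4·7 + 5 = 124.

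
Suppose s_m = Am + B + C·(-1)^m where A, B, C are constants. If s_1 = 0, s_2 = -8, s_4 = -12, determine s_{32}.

Plug in m = 1, 2, 4: A + B - C = 0; 2A + B + C = -8; 4A + B + C = -12.
Subtracting the first from the second: A + 2C = -8.
Subtracting the second from the third: 2A = -4.
Solving: C = -3, A = -2, then B = -1.
So s_m = -2·m + (-1) + (-3)·(-1)^m; at m=32 this is -68.

-68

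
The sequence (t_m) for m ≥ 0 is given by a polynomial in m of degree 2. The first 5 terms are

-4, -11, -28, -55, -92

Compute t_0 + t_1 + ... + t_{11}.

-2710

1st diffs: -7, -17, -27, -37.
2nd diffs: -10, -10, -10 (constant).
Newton forward-difference form: t_m = -4 + (-7)·C(m,1) + (-10)·C(m,2).
Continuing: …, -139, -196, -263, -340, …, t_{11} = -631.
Summing m = 0..11 (12 terms) gives -2710.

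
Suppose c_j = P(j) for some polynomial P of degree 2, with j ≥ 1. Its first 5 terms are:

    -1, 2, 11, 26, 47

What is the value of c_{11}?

1st diffs: 3, 9, 15, 21.
2nd diffs: 6, 6, 6 (constant).
Newton forward-difference form: c_j = -1 + 3·C(j-1,1) + 6·C(j-1,2).
At j = 11: j-1 = 10, so c_{11} = -1 + 30 + 270 = 299.

299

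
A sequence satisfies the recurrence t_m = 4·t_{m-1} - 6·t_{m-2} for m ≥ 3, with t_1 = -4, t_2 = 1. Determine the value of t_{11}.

-37184

t_3 = 28, t_4 = 106, t_5 = 256, t_6 = 388, t_7 = 16, t_8 = -2264, t_9 = -9152, t_{10} = -23024, t_{11} = -37184.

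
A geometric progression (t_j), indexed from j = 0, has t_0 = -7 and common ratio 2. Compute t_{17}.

-917504

t_j = (-7)·2^(j-0).
t_{17} = (-7)·2^17 = -917504.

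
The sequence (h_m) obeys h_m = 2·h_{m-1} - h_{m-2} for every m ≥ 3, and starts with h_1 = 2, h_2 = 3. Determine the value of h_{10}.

h_3 = 4; h_4 = 5; h_5 = 6; h_6 = 7; h_7 = 8; h_8 = 9; h_9 = 10; h_{10} = 11.
(Characteristic roots are 1 and 1.)

11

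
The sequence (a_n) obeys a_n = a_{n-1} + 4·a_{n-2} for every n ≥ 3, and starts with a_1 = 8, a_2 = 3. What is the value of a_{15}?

1969795

Iterate the recurrence:
a_3 = 35;  a_4 = 47;  a_5 = 187;  …;  a_{12} = 116495;  a_{13} = 300763;  a_{14} = 766743;  a_{15} = 1969795.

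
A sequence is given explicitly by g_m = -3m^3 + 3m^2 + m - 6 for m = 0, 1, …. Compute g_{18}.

g_{18} = -3·18^3 + 3·18^2 + 1·18 - 6 = -16512.

-16512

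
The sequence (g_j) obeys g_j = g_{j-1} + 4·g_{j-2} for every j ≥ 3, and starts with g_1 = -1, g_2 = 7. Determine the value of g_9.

2363

Iterate the recurrence:
g_3 = 3  g_4 = 31  g_5 = 43  g_6 = 167  g_7 = 339  g_8 = 1007  g_9 = 2363.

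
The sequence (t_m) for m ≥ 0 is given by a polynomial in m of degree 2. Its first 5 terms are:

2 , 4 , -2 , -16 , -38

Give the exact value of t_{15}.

-808

1st diffs: 2, -6, -14, -22.
2nd diffs: -8, -8, -8 (constant).
Newton forward-difference form: t_m = 2 + 2·C(m,1) + (-8)·C(m,2).
At m = 15: m = 15, so t_{15} = 2 + 30 - 840 = -808.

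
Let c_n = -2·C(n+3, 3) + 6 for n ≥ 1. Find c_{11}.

C(14, 3) = 364, so c_{11} = -722.

-722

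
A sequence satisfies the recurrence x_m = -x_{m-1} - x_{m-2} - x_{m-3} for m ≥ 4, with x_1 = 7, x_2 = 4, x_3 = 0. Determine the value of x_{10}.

Compute successive terms:
x_4 = -11  x_5 = 7  x_6 = 4  x_7 = 0  x_8 = -11  x_9 = 7  x_{10} = 4.

4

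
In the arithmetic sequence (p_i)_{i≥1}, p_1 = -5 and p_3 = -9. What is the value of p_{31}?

Common difference d = (-9 - (-5)) / (3 - 1) = -2.
p_i = -5 + (i - 1)·(-2).
p_{31} = -5 + 30·(-2) = -65.

-65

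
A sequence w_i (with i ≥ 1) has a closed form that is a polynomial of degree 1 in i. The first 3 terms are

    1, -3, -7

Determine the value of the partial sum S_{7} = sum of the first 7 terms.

1st diffs: -4, -4 (constant).
So w_i = -4i + 5.
Continuing: -11, -15, -19, -23.
Summing i = 1..7 (7 terms) gives -77.

-77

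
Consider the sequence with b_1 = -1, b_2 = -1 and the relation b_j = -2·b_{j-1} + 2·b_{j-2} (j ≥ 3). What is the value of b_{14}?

-36544

Step forward from the initial values:
b_3 = 0, b_4 = -2, b_5 = 4, …, b_{11} = 1792, b_{12} = -4896, b_{13} = 13376, b_{14} = -36544.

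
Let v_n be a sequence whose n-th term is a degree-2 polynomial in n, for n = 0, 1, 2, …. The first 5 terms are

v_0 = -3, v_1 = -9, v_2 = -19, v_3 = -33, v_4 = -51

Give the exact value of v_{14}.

-451

1st diffs: -6, -10, -14, -18.
2nd diffs: -4, -4, -4 (constant).
Newton forward-difference form: v_n = -3 + (-6)·C(n,1) + (-4)·C(n,2).
At n = 14: n = 14, so v_{14} = -3 - 84 - 364 = -451.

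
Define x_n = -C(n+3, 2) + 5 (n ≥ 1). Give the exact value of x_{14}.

-131

C(17, 2) = 136, so x_{14} = -131.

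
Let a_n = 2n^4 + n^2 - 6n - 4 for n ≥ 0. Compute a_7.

a_7 = 2·7^4 + 1·7^2 - 6·7 - 4 = 4805.

4805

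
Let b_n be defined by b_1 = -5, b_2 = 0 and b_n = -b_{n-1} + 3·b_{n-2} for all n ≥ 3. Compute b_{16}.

Compute successive terms:
b_3 = -15;  b_4 = 15;  b_5 = -60;  …;  b_{13} = -40245;  b_{14} = 92400;  b_{15} = -213135;  b_{16} = 490335.

490335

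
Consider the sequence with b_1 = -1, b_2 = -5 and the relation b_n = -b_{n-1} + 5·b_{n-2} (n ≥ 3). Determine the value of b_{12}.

-57150

Compute successive terms:
b_3 = 0, b_4 = -25, b_5 = 25, b_6 = -150, b_7 = 275, b_8 = -1025, b_9 = 2400, b_{10} = -7525, b_{11} = 19525, b_{12} = -57150.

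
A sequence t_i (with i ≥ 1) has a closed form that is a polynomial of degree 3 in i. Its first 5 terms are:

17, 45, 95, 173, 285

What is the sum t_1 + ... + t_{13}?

12987

1st diffs: 28, 50, 78, 112.
2nd diffs: 22, 28, 34.
3rd diffs: 6, 6 (constant).
Newton forward-difference form: t_i = 17 + 28·C(i-1,1) + 22·C(i-1,2) + 6·C(i-1,3).
Continuing: …, 437, 635, 885, 1193, …, t_{13} = 3125.
Summing i = 1..13 (13 terms) gives 12987.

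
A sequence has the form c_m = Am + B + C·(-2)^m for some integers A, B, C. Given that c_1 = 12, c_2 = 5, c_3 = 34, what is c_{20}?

Plug in m = 1, 2, 3: A + B - 2C = 12; 2A + B + 4C = 5; 3A + B - 8C = 34.
Subtracting the first from the second: A + 6C = -7.
Subtracting the second from the third: A - 12C = 29.
Solving: C = -2, A = 5, then B = 3.
Therefore c_{20} = 100 + 3 + (-2)·1048576 = -2097049.

-2097049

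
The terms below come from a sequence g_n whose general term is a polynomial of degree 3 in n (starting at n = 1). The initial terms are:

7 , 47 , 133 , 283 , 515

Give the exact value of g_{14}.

1st diffs: 40, 86, 150, 232.
2nd diffs: 46, 64, 82.
3rd diffs: 18, 18 (constant).
Newton forward-difference form: g_n = 7 + 40·C(n-1,1) + 46·C(n-1,2) + 18·C(n-1,3).
At n = 14: n-1 = 13, so g_{14} = 7 + 520 + 3588 + 5148 = 9263.

9263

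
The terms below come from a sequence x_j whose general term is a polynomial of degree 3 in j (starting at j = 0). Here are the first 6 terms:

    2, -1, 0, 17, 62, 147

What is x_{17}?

1st diffs: -3, 1, 17, 45, 85.
2nd diffs: 4, 16, 28, 40.
3rd diffs: 12, 12, 12 (constant).
Newton forward-difference form: x_j = 2 + (-3)·C(j,1) + 4·C(j,2) + 12·C(j,3).
At j = 17: j = 17, so x_{17} = 2 - 51 + 544 + 8160 = 8655.

8655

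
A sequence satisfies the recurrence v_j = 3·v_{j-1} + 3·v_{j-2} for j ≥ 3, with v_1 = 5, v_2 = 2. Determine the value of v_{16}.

v_3 = 21; v_4 = 69; v_5 = 270; …; v_{13} = 11463525; v_{14} = 43461522; v_{15} = 164775141; v_{16} = 624709989.

624709989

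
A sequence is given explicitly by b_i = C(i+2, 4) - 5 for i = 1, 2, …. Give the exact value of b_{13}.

1360

C(15, 4) = 1365, so b_{13} = 1360.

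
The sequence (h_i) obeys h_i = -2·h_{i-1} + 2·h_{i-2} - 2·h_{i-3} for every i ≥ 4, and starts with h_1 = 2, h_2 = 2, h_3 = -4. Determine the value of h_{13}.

h_4 = 8  h_5 = -28  h_6 = 80  h_7 = -232  h_8 = 680  h_9 = -1984  h_{10} = 5792  h_{11} = -16912  h_{12} = 49376  h_{13} = -144160.

-144160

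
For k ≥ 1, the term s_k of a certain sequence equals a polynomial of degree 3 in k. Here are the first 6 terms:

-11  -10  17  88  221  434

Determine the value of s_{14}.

7178

1st diffs: 1, 27, 71, 133, 213.
2nd diffs: 26, 44, 62, 80.
3rd diffs: 18, 18, 18 (constant).
So s_k = 3k^3 - 5k^2 - 5k - 4.
Evaluating at k = 14 gives s_{14} = 7178.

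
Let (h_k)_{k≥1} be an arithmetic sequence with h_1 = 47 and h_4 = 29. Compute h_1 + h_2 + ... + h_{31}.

-1333

Common difference d = (29 - 47) / (4 - 1) = -6.
h_k = 47 + (k - 1)·(-6).
h_{31} = -133; S = 31·(47 + (-133))/2 = -1333.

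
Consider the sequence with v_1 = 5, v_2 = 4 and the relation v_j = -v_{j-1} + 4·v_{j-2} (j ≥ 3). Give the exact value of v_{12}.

-28224

v_3 = 16; v_4 = 0; v_5 = 64; v_6 = -64; v_7 = 320; v_8 = -576; v_9 = 1856; v_{10} = -4160; v_{11} = 11584; v_{12} = -28224.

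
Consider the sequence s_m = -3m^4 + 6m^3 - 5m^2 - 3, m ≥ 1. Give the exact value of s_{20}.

-434003

s_{20} = -3·20^4 + 6·20^3 - 5·20^2 - 3 = -434003.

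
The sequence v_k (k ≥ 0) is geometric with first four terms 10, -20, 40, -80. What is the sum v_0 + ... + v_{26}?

Common ratio r = -2.
v_k = 10·(-2)^(k-0).
S = 10·((-2)^27 - 1)/(-2 - 1) = 10·(-134217728 - 1)/(-3) = 447392430.

447392430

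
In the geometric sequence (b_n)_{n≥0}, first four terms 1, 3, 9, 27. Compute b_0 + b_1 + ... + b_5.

364

Common ratio r = 3.
b_n = 1·3^(n-0).
S = 1·(3^6 - 1)/(3 - 1) = 1·(729 - 1)/(2) = 364.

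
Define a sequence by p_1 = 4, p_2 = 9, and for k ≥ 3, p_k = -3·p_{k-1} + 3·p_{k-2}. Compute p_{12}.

p_3 = -15  p_4 = 72  p_5 = -261  p_6 = 999  p_7 = -3780  p_8 = 14337  p_9 = -54351  p_{10} = 206064  p_{11} = -781245  p_{12} = 2961927.

2961927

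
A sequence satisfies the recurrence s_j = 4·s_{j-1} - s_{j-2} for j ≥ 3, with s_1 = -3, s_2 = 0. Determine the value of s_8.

2340

s_3 = 3;  s_4 = 12;  s_5 = 45;  s_6 = 168;  s_7 = 627;  s_8 = 2340.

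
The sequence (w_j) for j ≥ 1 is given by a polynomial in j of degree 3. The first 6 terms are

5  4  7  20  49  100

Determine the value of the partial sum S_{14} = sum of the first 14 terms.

1st diffs: -1, 3, 13, 29, 51.
2nd diffs: 4, 10, 16, 22.
3rd diffs: 6, 6, 6 (constant).
Newton forward-difference form: w_j = 5 + (-1)·C(j-1,1) + 4·C(j-1,2) + 6·C(j-1,3).
Continuing: …, 179, 292, 445, 644, …, w_{14} = 2020.
Summing j = 1..14 (14 terms) gives 7441.

7441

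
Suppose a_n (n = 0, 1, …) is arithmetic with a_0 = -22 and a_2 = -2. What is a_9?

Common difference d = (-2 - (-22)) / (2 - 0) = 10.
a_n = -22 + (n - 0)·10.
a_9 = -22 + 9·10 = 68.

68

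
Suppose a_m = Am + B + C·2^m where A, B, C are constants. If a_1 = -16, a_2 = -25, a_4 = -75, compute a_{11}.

At m = 1, 2, 4: A + B + 2C = -16; 2A + B + 4C = -25; 4A + B + 16C = -75.
Subtracting the first from the second: A + 2C = -9.
Subtracting the second from the third: 2A + 12C = -50.
Solving: C = -4, A = -1, then B = -7.
Hence a_{11} = -1·11 + (-7) + (-4)·2048 = -8210.

-8210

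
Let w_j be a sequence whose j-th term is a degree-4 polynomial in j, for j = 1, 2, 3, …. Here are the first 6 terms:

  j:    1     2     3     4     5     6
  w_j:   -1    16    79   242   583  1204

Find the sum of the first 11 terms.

1st diffs: 17, 63, 163, 341, 621.
2nd diffs: 46, 100, 178, 280.
3rd diffs: 54, 78, 102.
4th diffs: 24, 24 (constant).
So w_j = j^4 - j^3 + 4j^2 - 3j - 2.
Continuing: …, 2231, 3814, 6127, 9368, …, w_{11} = 13759.
Summing j = 1..11 (11 terms) gives 37422.

37422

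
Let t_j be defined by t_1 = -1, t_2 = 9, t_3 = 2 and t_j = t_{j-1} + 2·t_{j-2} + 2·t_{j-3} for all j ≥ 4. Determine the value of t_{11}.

Step forward from the initial values:
t_4 = 18;  t_5 = 40;  t_6 = 80;  t_7 = 196;  t_8 = 436;  t_9 = 988;  t_{10} = 2252;  t_{11} = 5100.

5100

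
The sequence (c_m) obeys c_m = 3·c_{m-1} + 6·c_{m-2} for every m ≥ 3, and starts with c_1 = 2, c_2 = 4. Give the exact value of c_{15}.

1095494544

Step forward from the initial values:
c_3 = 24; c_4 = 96; c_5 = 432; …; c_{12} = 13106448; c_{13} = 57305232; c_{14} = 250554384; c_{15} = 1095494544.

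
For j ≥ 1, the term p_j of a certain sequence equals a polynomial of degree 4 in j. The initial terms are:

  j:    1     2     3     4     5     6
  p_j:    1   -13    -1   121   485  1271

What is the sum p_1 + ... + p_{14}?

1st diffs: -14, 12, 122, 364, 786.
2nd diffs: 26, 110, 242, 422.
3rd diffs: 84, 132, 180.
4th diffs: 48, 48 (constant).
So p_j = 2j^4 - 6j^3 - j^2 + j + 5.
Continuing: …, 2707, 5069, 8681, 13915, …, p_{14} = 60191.
Summing j = 1..14 (14 terms) gives 188384.

188384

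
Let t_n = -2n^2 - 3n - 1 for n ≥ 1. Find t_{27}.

t_{27} = -2·27^2 - 3·27 - 1 = -1540.

-1540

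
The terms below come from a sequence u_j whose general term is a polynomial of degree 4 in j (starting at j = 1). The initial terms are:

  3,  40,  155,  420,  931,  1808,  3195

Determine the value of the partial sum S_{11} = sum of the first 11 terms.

49786

1st diffs: 37, 115, 265, 511, 877, 1387.
2nd diffs: 78, 150, 246, 366, 510.
3rd diffs: 72, 96, 120, 144.
4th diffs: 24, 24, 24 (constant).
So u_j = j^4 + 2j^3 + 2j^2 + 2j - 4.
Continuing: 5260, 8195, 12216, 17563.
Summing j = 1..11 (11 terms) gives 49786.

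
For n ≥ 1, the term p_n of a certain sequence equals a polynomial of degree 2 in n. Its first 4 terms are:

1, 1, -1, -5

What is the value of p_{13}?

1st diffs: 0, -2, -4.
2nd diffs: -2, -2 (constant).
So p_n = -n^2 + 3n - 1.
Evaluating at n = 13 gives p_{13} = -131.

-131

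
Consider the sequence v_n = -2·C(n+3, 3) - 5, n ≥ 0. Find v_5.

C(8, 3) = 56, so v_5 = -117.

-117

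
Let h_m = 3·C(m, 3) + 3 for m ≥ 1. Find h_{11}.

C(11, 3) = 165, so h_{11} = 498.

498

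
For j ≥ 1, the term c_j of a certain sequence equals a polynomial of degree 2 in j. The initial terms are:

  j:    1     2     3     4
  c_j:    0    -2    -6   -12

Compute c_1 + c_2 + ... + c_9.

1st diffs: -2, -4, -6.
2nd diffs: -2, -2 (constant).
Newton forward-difference form: c_j = (-2)·C(j-1,1) + (-2)·C(j-1,2).
Continuing: …, -20, -30, -42, -56, …, c_9 = -72.
Summing j = 1..9 (9 terms) gives -240.

-240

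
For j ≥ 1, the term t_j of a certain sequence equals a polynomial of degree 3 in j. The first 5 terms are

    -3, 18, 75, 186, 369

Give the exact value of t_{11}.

3987

1st diffs: 21, 57, 111, 183.
2nd diffs: 36, 54, 72.
3rd diffs: 18, 18 (constant).
Newton forward-difference form: t_j = -3 + 21·C(j-1,1) + 36·C(j-1,2) + 18·C(j-1,3).
At j = 11: j-1 = 10, so t_{11} = -3 + 210 + 1620 + 2160 = 3987.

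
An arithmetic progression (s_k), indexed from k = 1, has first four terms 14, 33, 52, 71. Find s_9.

Common difference d = 19.
s_k = 14 + (k - 1)·19.
s_9 = 14 + 8·19 = 166.

166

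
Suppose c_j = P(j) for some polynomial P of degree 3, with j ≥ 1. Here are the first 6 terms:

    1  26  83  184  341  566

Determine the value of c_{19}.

15139

1st diffs: 25, 57, 101, 157, 225.
2nd diffs: 32, 44, 56, 68.
3rd diffs: 12, 12, 12 (constant).
Newton forward-difference form: c_j = 1 + 25·C(j-1,1) + 32·C(j-1,2) + 12·C(j-1,3).
At j = 19: j-1 = 18, so c_{19} = 1 + 450 + 4896 + 9792 = 15139.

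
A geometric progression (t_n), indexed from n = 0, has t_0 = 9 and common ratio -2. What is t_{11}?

-18432

t_n = 9·(-2)^(n-0).
t_{11} = 9·(-2)^11 = -18432.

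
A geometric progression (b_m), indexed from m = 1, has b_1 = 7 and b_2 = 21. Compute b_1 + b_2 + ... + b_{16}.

Common ratio r = 3.
b_m = 7·3^(m-1).
S = 7·(3^16 - 1)/(3 - 1) = 7·(43046721 - 1)/(2) = 150663520.

150663520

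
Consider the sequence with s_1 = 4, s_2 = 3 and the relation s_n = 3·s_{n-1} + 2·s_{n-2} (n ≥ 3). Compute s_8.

Compute successive terms:
s_3 = 17;  s_4 = 57;  s_5 = 205;  s_6 = 729;  s_7 = 2597;  s_8 = 9249.

9249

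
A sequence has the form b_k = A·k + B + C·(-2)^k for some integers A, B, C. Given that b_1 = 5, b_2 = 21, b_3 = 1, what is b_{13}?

-16327

The three given values yield: A + B - 2C = 5; 2A + B + 4C = 21; 3A + B - 8C = 1.
Subtracting the first from the second: A + 6C = 16.
Subtracting the second from the third: A - 12C = -20.
Solving: C = 2, A = 4, then B = 5.
Hence b_{13} = 4·13 + 5 + 2·(-8192) = -16327.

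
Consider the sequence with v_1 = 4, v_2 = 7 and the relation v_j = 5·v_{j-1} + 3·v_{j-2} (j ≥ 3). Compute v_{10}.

Applying the relation repeatedly:
v_3 = 47  v_4 = 256  v_5 = 1421  v_6 = 7873  v_7 = 43628  v_8 = 241759  v_9 = 1339679  v_{10} = 7423672.

7423672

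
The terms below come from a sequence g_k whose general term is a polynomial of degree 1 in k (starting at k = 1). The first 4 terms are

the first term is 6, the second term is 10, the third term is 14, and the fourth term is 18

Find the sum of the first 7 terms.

1st diffs: 4, 4, 4 (constant).
So g_k = 4k + 2.
Continuing: 22, 26, 30.
Summing k = 1..7 (7 terms) gives 126.

126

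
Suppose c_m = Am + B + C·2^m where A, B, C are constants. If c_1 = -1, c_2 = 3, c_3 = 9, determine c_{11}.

Plug in m = 1, 2, 3: A + B + 2C = -1; 2A + B + 4C = 3; 3A + B + 8C = 9.
Subtracting the first from the second: A + 2C = 4.
Subtracting the second from the third: A + 4C = 6.
Solving: C = 1, A = 2, then B = -5.
Therefore c_{11} = 22 + (-5) + 1·2048 = 2065.

2065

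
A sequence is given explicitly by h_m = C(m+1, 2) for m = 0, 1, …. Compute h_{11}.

66

C(12, 2) = 66, so h_{11} = 66.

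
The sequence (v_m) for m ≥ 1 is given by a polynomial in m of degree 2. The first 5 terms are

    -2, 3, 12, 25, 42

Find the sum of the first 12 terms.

1186

1st diffs: 5, 9, 13, 17.
2nd diffs: 4, 4, 4 (constant).
Newton forward-difference form: v_m = -2 + 5·C(m-1,1) + 4·C(m-1,2).
Continuing: …, 63, 88, 117, 150, …, v_{12} = 273.
Summing m = 1..12 (12 terms) gives 1186.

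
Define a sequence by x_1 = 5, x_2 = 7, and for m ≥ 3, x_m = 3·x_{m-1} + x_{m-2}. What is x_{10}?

110425

x_3 = 26;  x_4 = 85;  x_5 = 281;  x_6 = 928;  x_7 = 3065;  x_8 = 10123;  x_9 = 33434;  x_{10} = 110425.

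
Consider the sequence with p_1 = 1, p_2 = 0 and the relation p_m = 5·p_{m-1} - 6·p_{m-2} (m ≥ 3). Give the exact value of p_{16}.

-28599510

Applying the relation repeatedly:
p_3 = -6  p_4 = -30  p_5 = -114  …  p_{13} = -1050594  p_{14} = -3164070  p_{15} = -9516786  p_{16} = -28599510.
(Characteristic roots are 3 and 2.)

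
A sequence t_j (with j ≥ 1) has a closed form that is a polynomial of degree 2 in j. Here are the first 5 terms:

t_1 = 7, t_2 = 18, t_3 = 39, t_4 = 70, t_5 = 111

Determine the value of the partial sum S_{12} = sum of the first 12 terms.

3010

1st diffs: 11, 21, 31, 41.
2nd diffs: 10, 10, 10 (constant).
Newton forward-difference form: t_j = 7 + 11·C(j-1,1) + 10·C(j-1,2).
Continuing: …, 162, 223, 294, 375, …, t_{12} = 678.
Summing j = 1..12 (12 terms) gives 3010.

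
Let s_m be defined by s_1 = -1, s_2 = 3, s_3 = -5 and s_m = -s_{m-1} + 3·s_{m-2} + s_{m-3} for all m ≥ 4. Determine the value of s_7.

-121

Iterate the recurrence:
s_4 = 13, s_5 = -25, s_6 = 59, s_7 = -121.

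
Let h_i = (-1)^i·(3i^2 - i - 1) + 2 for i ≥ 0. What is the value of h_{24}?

1705

(-1)^24 = 1; 3i^2 - i - 1 at i=24 is 1703; so h_{24} = 1705.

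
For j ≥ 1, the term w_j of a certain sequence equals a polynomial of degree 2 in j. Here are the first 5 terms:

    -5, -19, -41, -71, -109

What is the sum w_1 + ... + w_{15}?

1st diffs: -14, -22, -30, -38.
2nd diffs: -8, -8, -8 (constant).
So w_j = -4j^2 - 2j + 1.
Continuing: …, -155, -209, -271, -341, …, w_{15} = -929.
Summing j = 1..15 (15 terms) gives -5185.

-5185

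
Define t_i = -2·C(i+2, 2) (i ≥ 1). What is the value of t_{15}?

-272

C(17, 2) = 136, so t_{15} = -272.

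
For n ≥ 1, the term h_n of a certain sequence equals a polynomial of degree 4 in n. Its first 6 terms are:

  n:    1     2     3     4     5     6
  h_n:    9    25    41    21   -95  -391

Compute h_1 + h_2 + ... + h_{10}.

1st diffs: 16, 16, -20, -116, -296.
2nd diffs: 0, -36, -96, -180.
3rd diffs: -36, -60, -84.
4th diffs: -24, -24 (constant).
So h_n = -n^4 + 4n^3 + n^2 + 5.
Continuing: -975, -1979, -3559, -5895.
Summing n = 1..10 (10 terms) gives -12798.

-12798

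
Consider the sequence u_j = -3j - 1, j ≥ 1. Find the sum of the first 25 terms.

Over j = 1..25: Σj = 325.
Total = (-3)·325 + (-1)·25 = -1000.

-1000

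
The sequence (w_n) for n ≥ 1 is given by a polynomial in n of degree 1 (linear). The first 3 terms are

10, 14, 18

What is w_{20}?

1st diffs: 4, 4 (constant).
So w_n = 4n + 6.
Evaluating at n = 20 gives w_{20} = 86.

86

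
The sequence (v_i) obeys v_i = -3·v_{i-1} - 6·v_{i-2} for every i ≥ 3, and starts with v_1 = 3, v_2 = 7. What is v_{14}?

-703485

Applying the relation repeatedly:
v_3 = -39;  v_4 = 75;  v_5 = 9;  …;  v_{11} = -36207;  v_{12} = -17253;  v_{13} = 269001;  v_{14} = -703485.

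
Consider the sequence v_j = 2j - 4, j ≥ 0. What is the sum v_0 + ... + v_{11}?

84

Over j = 0..11: Σj = 66.
Total = (2)·66 + (-4)·12 = 84.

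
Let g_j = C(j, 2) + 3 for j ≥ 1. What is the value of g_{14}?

C(14, 2) = 91, so g_{14} = 94.

94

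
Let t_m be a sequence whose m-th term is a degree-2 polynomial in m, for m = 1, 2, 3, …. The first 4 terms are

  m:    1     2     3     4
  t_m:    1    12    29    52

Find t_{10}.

316

1st diffs: 11, 17, 23.
2nd diffs: 6, 6 (constant).
Newton forward-difference form: t_m = 1 + 11·C(m-1,1) + 6·C(m-1,2).
At m = 10: m-1 = 9, so t_{10} = 1 + 99 + 216 = 316.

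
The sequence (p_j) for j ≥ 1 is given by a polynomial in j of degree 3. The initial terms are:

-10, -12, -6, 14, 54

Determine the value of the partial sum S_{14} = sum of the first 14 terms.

8596

1st diffs: -2, 6, 20, 40.
2nd diffs: 8, 14, 20.
3rd diffs: 6, 6 (constant).
Newton forward-difference form: p_j = -10 + (-2)·C(j-1,1) + 8·C(j-1,2) + 6·C(j-1,3).
Continuing: …, 120, 218, 354, 534, …, p_{14} = 2304.
Summing j = 1..14 (14 terms) gives 8596.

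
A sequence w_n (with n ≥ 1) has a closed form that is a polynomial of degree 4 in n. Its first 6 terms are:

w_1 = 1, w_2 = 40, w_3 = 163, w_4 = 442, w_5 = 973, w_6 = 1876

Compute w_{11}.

17851

1st diffs: 39, 123, 279, 531, 903.
2nd diffs: 84, 156, 252, 372.
3rd diffs: 72, 96, 120.
4th diffs: 24, 24 (constant).
So w_n = n^4 + 2n^3 + 5n^2 - 5n - 2.
Evaluating at n = 11 gives w_{11} = 17851.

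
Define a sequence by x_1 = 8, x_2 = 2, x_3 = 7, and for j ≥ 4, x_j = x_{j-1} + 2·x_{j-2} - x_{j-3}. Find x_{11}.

Applying the relation repeatedly:
x_4 = 3  x_5 = 15  x_6 = 14  x_7 = 41  x_8 = 54  x_9 = 122  x_{10} = 189  x_{11} = 379.

379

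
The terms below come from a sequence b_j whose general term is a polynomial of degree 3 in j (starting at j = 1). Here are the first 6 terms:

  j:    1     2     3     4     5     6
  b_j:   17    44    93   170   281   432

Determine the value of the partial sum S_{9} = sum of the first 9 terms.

3729

1st diffs: 27, 49, 77, 111, 151.
2nd diffs: 22, 28, 34, 40.
3rd diffs: 6, 6, 6 (constant).
Newton forward-difference form: b_j = 17 + 27·C(j-1,1) + 22·C(j-1,2) + 6·C(j-1,3).
Continuing: 629, 878, 1185.
Summing j = 1..9 (9 terms) gives 3729.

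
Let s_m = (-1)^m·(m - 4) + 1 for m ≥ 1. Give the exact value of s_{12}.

9

(-1)^12 = 1; m - 4 at m=12 is 8; so s_{12} = 9.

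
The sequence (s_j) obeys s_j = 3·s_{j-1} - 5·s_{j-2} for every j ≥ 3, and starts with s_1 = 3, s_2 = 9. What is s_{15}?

s_3 = 12; s_4 = -9; s_5 = -87; …; s_{12} = -15984; s_{13} = -62637; s_{14} = -107991; s_{15} = -10788.

-10788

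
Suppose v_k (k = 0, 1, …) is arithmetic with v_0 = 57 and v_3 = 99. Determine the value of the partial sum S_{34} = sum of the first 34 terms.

Common difference d = (99 - 57) / (3 - 0) = 14.
v_k = 57 + (k - 0)·14.
v_{33} = 519; S = 34·(57 + 519)/2 = 9792.

9792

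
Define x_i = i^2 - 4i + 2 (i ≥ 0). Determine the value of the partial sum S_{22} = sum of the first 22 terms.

2431

Over i = 0..21: Σi = 231, Σi² = 3311.
Total = (1)·3311 + (-4)·231 + (2)·22 = 2431.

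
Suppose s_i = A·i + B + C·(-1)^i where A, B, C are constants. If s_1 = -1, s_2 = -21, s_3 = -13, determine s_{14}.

At i = 1, 2, 3: A + B - C = -1; 2A + B + C = -21; 3A + B - C = -13.
Subtracting the first from the second: A + 2C = -20.
Subtracting the second from the third: A - 2C = 8.
Solving: C = -7, A = -6, then B = -2.
Therefore s_{14} = -84 + (-2) + (-7)·1 = -93.

-93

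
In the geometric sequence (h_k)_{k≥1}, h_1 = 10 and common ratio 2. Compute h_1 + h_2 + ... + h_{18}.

h_k = 10·2^(k-1).
S = 10·(2^18 - 1)/(2 - 1) = 10·(262144 - 1)/(1) = 2621430.

2621430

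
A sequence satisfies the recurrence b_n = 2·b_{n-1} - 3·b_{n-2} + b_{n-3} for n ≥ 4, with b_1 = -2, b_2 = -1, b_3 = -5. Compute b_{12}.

Compute successive terms:
b_4 = -9, b_5 = -4, b_6 = 14, b_7 = 31, b_8 = 16, b_9 = -47, b_{10} = -111, b_{11} = -65, b_{12} = 156.

156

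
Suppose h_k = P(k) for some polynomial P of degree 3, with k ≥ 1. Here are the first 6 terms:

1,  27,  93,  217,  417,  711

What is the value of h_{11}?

1st diffs: 26, 66, 124, 200, 294.
2nd diffs: 40, 58, 76, 94.
3rd diffs: 18, 18, 18 (constant).
Newton forward-difference form: h_k = 1 + 26·C(k-1,1) + 40·C(k-1,2) + 18·C(k-1,3).
At k = 11: k-1 = 10, so h_{11} = 1 + 260 + 1800 + 2160 = 4221.

4221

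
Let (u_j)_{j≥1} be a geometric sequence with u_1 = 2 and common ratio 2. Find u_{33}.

8589934592

u_j = 2·2^(j-1).
u_{33} = 2·2^32 = 8589934592.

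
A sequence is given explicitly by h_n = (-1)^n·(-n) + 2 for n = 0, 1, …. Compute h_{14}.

(-1)^14 = 1; -n at n=14 is -14; so h_{14} = -12.

-12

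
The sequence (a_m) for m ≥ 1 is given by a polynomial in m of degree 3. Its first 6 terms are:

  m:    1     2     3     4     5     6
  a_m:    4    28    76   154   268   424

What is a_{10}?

1st diffs: 24, 48, 78, 114, 156.
2nd diffs: 24, 30, 36, 42.
3rd diffs: 6, 6, 6 (constant).
Newton forward-difference form: a_m = 4 + 24·C(m-1,1) + 24·C(m-1,2) + 6·C(m-1,3).
At m = 10: m-1 = 9, so a_{10} = 4 + 216 + 864 + 504 = 1588.

1588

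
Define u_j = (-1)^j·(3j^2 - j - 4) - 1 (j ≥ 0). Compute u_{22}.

1425

(-1)^22 = 1; 3j^2 - j - 4 at j=22 is 1426; so u_{22} = 1425.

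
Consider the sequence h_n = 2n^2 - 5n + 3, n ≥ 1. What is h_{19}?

630

h_{19} = 2·19^2 - 5·19 + 3 = 630.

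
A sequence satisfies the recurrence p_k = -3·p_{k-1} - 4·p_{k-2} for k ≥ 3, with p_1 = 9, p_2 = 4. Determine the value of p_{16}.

Step forward from the initial values:
p_3 = -48, p_4 = 128, p_5 = -192, …, p_{13} = -63936, p_{14} = 76864, p_{15} = 25152, p_{16} = -382912.

-382912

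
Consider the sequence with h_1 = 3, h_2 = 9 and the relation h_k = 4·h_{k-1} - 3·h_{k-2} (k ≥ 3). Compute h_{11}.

177147

Iterate the recurrence:
h_3 = 27; h_4 = 81; h_5 = 243; h_6 = 729; h_7 = 2187; h_8 = 6561; h_9 = 19683; h_{10} = 59049; h_{11} = 177147.
(Characteristic roots are 3 and 1.)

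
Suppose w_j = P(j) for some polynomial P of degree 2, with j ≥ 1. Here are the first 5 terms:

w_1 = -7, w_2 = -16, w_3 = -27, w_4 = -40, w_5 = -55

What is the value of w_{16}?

-352

1st diffs: -9, -11, -13, -15.
2nd diffs: -2, -2, -2 (constant).
So w_j = -j^2 - 6j.
Evaluating at j = 16 gives w_{16} = -352.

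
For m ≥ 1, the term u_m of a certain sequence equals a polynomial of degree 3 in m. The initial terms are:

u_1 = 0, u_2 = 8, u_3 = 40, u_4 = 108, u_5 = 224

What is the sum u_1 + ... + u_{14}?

21476

1st diffs: 8, 32, 68, 116.
2nd diffs: 24, 36, 48.
3rd diffs: 12, 12 (constant).
Newton forward-difference form: u_m = 8·C(m-1,1) + 24·C(m-1,2) + 12·C(m-1,3).
Continuing: …, 400, 648, 980, 1408, …, u_{14} = 5408.
Summing m = 1..14 (14 terms) gives 21476.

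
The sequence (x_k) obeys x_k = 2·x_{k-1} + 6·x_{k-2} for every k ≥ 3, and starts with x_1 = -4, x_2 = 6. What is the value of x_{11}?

-46272

Compute successive terms:
x_3 = -12;  x_4 = 12;  x_5 = -48;  x_6 = -24;  x_7 = -336;  x_8 = -816;  x_9 = -3648;  x_{10} = -12192;  x_{11} = -46272.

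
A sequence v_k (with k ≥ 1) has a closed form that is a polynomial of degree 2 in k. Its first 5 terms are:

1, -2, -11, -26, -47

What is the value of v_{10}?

-242

1st diffs: -3, -9, -15, -21.
2nd diffs: -6, -6, -6 (constant).
Newton forward-difference form: v_k = 1 + (-3)·C(k-1,1) + (-6)·C(k-1,2).
At k = 10: k-1 = 9, so v_{10} = 1 - 27 - 216 = -242.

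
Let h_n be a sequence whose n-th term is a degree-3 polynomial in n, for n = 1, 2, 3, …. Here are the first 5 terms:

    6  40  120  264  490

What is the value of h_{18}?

19080

1st diffs: 34, 80, 144, 226.
2nd diffs: 46, 64, 82.
3rd diffs: 18, 18 (constant).
Newton forward-difference form: h_n = 6 + 34·C(n-1,1) + 46·C(n-1,2) + 18·C(n-1,3).
At n = 18: n-1 = 17, so h_{18} = 6 + 578 + 6256 + 12240 = 19080.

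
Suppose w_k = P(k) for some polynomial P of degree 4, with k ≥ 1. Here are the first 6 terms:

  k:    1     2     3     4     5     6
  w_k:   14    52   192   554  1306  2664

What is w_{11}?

1st diffs: 38, 140, 362, 752, 1358.
2nd diffs: 102, 222, 390, 606.
3rd diffs: 120, 168, 216.
4th diffs: 48, 48 (constant).
Newton forward-difference form: w_k = 14 + 38·C(k-1,1) + 102·C(k-1,2) + 120·C(k-1,3) + 48·C(k-1,4).
At k = 11: k-1 = 10, so w_{11} = 14 + 380 + 4590 + 14400 + 10080 = 29464.

29464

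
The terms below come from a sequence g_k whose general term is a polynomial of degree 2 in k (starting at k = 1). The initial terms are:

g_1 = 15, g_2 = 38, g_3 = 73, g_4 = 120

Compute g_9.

1st diffs: 23, 35, 47.
2nd diffs: 12, 12 (constant).
Newton forward-difference form: g_k = 15 + 23·C(k-1,1) + 12·C(k-1,2).
At k = 9: k-1 = 8, so g_9 = 15 + 184 + 336 = 535.

535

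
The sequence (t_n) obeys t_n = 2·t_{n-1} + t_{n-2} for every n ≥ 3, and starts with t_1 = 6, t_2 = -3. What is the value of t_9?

Iterate the recurrence:
t_3 = 0, t_4 = -3, t_5 = -6, t_6 = -15, t_7 = -36, t_8 = -87, t_9 = -210.

-210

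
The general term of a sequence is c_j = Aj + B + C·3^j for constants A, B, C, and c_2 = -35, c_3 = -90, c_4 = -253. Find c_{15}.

-43046742

The three given values yield: 2A + B + 9C = -35; 3A + B + 27C = -90; 4A + B + 81C = -253.
Subtracting the first from the second: A + 18C = -55.
Subtracting the second from the third: A + 54C = -163.
Solving: C = -3, A = -1, then B = -6.
So c_j = -1·j + (-6) + (-3)·3^j; at j=15 this is -43046742.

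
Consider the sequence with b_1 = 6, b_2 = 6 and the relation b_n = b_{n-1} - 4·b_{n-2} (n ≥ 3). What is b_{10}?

1830

Applying the relation repeatedly:
b_3 = -18;  b_4 = -42;  b_5 = 30;  b_6 = 198;  b_7 = 78;  b_8 = -714;  b_9 = -1026;  b_{10} = 1830.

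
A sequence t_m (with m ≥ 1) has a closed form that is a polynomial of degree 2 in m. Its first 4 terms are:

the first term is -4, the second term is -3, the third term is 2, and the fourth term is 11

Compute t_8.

1st diffs: 1, 5, 9.
2nd diffs: 4, 4 (constant).
Newton forward-difference form: t_m = -4 + 1·C(m-1,1) + 4·C(m-1,2).
At m = 8: m-1 = 7, so t_8 = -4 + 7 + 84 = 87.

87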